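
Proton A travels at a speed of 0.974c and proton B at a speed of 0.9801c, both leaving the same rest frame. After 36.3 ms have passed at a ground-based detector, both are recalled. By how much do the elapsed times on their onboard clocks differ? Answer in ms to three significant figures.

A: γ = 1/√(1 − 0.974²) = 1/√0.05132 = 4.414; τ_A = 36.3/4.414 = 8.224 ms.
B: γ = 1/√(1 − 0.9801²) = 1/√0.03940 = 5.038; τ_B = 36.3/5.038 = 7.206 ms.

|τ_A − τ_B| = 1.02 ms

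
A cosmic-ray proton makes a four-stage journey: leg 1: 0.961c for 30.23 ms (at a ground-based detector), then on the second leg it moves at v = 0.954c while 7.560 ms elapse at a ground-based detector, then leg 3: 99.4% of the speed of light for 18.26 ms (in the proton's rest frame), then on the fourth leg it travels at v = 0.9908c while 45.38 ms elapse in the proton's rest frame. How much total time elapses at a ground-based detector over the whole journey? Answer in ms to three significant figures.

Δt = 540 ms

Leg 1: 30.23 ms is already measured at a ground-based detector.
Leg 2: 7.560 ms is already measured at a ground-based detector.
Leg 3: β = 0.994; γ = 1/√(1 − 0.994²) = 1/√0.01196 = 9.142; Δt_3 = 9.142 × 18.26 = 166.9 ms.
Leg 4: γ = 1/√(1 − 0.9908²) = 1/√0.01832 = 7.389; Δt_4 = 7.389 × 45.38 = 335.3 ms.
Total: 30.23 + 7.560 + 166.9 + 335.3 ms.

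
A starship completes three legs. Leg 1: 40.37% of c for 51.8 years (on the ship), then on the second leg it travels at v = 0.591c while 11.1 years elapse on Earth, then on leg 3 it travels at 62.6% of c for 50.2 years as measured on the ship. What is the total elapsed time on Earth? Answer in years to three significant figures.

Δt = 132 years

Leg 1: β = 0.4037; γ = 1/√(1 − 0.4037²) = 1/√0.8370 = 1.093; Δt_1 = 1.093 × 51.8 = 56.62 years.
Leg 2: 11.1 years is already measured on Earth.
Leg 3: β = 0.626; γ = 1/√(1 − 0.626²) = 1/√0.6081 = 1.282; Δt_3 = 1.282 × 50.2 = 64.37 years.
Total: 56.62 + 11.10 + 64.37 years.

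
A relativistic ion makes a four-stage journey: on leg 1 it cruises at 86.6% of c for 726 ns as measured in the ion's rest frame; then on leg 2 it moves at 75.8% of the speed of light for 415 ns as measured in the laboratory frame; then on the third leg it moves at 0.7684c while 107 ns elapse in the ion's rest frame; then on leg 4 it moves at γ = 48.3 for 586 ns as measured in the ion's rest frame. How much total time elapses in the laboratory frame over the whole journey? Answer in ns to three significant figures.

Leg 1: β = 0.866; γ = 1/√(1 − 0.866²) = 1/√0.2500 = 2.000; Δt_1 = 2.000 × 726 = 1452 ns.
Leg 2: 415 ns is already measured in the laboratory frame.
Leg 3: γ = 1/√(1 − 0.7684²) = 1/√0.4096 = 1.563; Δt_3 = 1.563 × 107 = 167.2 ns.
Leg 4: γ = 48.3; Δt_4 = 48.30 × 586 = 2.830×10⁴ ns.
Total: 1452 + 415.0 + 167.2 + 2.830×10⁴ ns.

Δt = 3.03×10⁴ ns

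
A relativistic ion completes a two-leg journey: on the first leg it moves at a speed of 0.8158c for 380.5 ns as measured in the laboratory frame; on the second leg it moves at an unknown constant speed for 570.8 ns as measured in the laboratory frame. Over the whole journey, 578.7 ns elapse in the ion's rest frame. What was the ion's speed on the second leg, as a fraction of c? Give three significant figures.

Leg 1: γ = 1/√(1 − 0.8158²) = 1/√0.3345 = 1.729; τ_1 = 380.5/1.729 = 220.1 ns.
Leg 2: speed unknown; τ_2 = 570.8/γ_2.
Total proper time: 220.1 + τ_2 = 578.7, so τ_2 = 578.7 − 220.1 = 358.6 ns.
γ_2 = 570.8/358.6 = 1.592; β = √(1 − 1/γ²) = √0.6052.

β = 0.778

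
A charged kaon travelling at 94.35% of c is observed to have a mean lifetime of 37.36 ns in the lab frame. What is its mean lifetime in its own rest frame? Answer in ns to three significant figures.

τ₀ = 12.4 ns

β = 0.9435; γ = 1/√(1 − 0.9435²) = 1/√0.1098 = 3.018
The lab-frame lifetime is the dilated interval; the proper lifetime is τ₀ = Δt/γ = 37.36/3.018 ns.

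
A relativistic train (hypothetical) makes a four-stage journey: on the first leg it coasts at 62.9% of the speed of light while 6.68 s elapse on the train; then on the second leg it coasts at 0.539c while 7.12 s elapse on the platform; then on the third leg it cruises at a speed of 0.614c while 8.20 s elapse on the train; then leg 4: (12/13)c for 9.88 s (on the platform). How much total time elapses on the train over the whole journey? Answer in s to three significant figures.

τ = 24.7 s

Leg 1: 6.68 s is already measured on the train.
Leg 2: γ = 1/√(1 − 0.539²) = 1/√0.7095 = 1.187; τ_2 = 7.12/1.187 = 5.997 s.
Leg 3: 8.20 s is already measured on the train.
Leg 4: γ = 1/√(1 − (12/13)²) = 13/5 = 2.600; τ_4 = 9.88/2.600 = 3.800 s.
Total: 6.680 + 5.997 + 8.200 + 3.800 s.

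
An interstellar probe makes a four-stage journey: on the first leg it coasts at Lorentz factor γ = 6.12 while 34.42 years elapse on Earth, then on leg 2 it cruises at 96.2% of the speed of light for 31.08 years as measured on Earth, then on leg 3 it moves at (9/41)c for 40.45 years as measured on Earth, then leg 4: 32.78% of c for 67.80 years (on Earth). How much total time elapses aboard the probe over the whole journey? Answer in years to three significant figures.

τ = 118 years

Leg 1: γ = 6.12; τ_1 = 34.42/6.120 = 5.624 years.
Leg 2: β = 0.962; γ = 1/√(1 − 0.962²) = 1/√0.07456 = 3.662; τ_2 = 31.08/3.662 = 8.486 years.
Leg 3: γ = 1/√(1 − (9/41)²) = 41/40 = 1.025; τ_3 = 40.45/1.025 = 39.46 years.
Leg 4: β = 0.3278; γ = 1/√(1 − 0.3278²) = 1/√0.8925 = 1.058; τ_4 = 67.80/1.058 = 64.05 years.
Total: 5.624 + 8.486 + 39.46 + 64.05 years.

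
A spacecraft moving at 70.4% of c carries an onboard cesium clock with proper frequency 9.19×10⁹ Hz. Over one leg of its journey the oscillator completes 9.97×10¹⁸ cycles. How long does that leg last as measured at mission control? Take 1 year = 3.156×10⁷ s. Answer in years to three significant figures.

β = 0.704; γ = 1/√(1 − 0.704²) = 1/√0.5044 = 1.408
Proper time for N cycles: τ = N/f = 9.97×10¹⁸/(9.19×10⁹) = 1.085×10⁹ s = 34.37 years.
Lab-frame duration Δt = γτ = 1.408 × 34.37 = 48.40 years.

Δt = 48.4 years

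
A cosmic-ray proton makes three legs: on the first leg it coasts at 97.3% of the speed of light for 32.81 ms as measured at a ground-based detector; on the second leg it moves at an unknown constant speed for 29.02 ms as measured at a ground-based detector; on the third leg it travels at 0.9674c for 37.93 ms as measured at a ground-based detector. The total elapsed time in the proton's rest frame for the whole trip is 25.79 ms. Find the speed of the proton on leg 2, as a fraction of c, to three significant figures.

β = 0.955

Leg 1: β = 0.973; γ = 1/√(1 − 0.973²) = 1/√0.05327 = 4.333; τ_1 = 32.81/4.333 = 7.573 ms.
Leg 2: speed unknown; τ_2 = 29.02/γ_2.
Leg 3: γ = 1/√(1 − 0.9674²) = 1/√0.06414 = 3.949; τ_3 = 37.93/3.949 = 9.606 ms.
Total proper time: 7.573 + τ_2 + 9.606 = 25.79, so τ_2 = 25.79 − 17.18 = 8.611 ms.
γ_2 = 29.02/8.611 = 3.370; β = √(1 − 1/γ²) = √0.9119.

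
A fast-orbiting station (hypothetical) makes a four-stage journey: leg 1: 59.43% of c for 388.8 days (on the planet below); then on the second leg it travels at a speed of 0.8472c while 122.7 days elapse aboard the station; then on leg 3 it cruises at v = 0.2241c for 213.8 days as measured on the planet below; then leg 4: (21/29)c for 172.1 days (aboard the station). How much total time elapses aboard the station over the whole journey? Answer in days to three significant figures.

Leg 1: β = 0.5943; γ = 1/√(1 − 0.5943²) = 1/√0.6468 = 1.243; τ_1 = 388.8/1.243 = 312.7 days.
Leg 2: 122.7 days is already measured aboard the station.
Leg 3: γ = 1/√(1 − 0.2241²) = 1/√0.9498 = 1.026; τ_3 = 213.8/1.026 = 208.4 days.
Leg 4: 172.1 days is already measured aboard the station.
Total: 312.7 + 122.7 + 208.4 + 172.1 days.

τ = 816 days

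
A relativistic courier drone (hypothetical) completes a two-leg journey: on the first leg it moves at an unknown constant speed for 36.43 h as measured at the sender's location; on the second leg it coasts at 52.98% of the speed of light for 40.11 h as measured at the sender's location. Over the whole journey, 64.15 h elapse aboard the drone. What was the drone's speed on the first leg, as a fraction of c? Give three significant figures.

Leg 1: speed unknown; τ_1 = 36.43/γ_1.
Leg 2: β = 0.5298; γ = 1/√(1 − 0.5298²) = 1/√0.7193 = 1.179; τ_2 = 40.11/1.179 = 34.02 h.
Total proper time: τ_1 + 34.02 = 64.15, so τ_1 = 64.15 − 34.02 = 30.13 h.
γ_1 = 36.43/30.13 = 1.209; β = √(1 − 1/γ²) = √0.3159.

β = 0.562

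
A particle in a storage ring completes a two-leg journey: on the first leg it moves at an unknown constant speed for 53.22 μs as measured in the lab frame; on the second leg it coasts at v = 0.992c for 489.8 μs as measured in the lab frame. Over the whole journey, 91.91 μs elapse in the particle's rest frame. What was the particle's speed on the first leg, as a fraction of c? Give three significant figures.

β = 0.825

Leg 1: speed unknown; τ_1 = 53.22/γ_1.
Leg 2: γ = 1/√(1 − 0.992²) = 1/√0.01594 = 7.922; τ_2 = 489.8/7.922 = 61.83 μs.
Total proper time: τ_1 + 61.83 = 91.91, so τ_1 = 91.91 − 61.83 = 30.08 μs.
γ_1 = 53.22/30.08 = 1.769; β = √(1 − 1/γ²) = √0.6806.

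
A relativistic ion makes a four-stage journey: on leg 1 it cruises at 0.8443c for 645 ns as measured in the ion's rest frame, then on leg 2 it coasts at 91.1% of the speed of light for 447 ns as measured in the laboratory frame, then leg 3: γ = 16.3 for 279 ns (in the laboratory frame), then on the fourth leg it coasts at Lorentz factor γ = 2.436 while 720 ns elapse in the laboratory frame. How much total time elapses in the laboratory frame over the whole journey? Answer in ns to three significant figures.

Δt = 2650 ns

Leg 1: γ = 1/√(1 − 0.8443²) = 1/√0.2872 = 1.866; Δt_1 = 1.866 × 645 = 1204 ns.
Leg 2: 447 ns is already measured in the laboratory frame.
Leg 3: 279 ns is already measured in the laboratory frame.
Leg 4: 720 ns is already measured in the laboratory frame.
Total: 1204 + 447.0 + 279.0 + 720.0 ns.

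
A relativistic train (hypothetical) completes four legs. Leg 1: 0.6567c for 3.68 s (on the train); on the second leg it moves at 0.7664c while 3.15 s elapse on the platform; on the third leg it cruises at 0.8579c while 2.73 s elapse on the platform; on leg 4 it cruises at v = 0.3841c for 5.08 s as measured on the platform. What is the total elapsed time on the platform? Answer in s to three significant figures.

Leg 1: γ = 1/√(1 − 0.6567²) = 1/√0.5687 = 1.326; Δt_1 = 1.326 × 3.68 = 4.880 s.
Leg 2: 3.15 s is already measured on the platform.
Leg 3: 2.73 s is already measured on the platform.
Leg 4: 5.08 s is already measured on the platform.
Total: 4.880 + 3.150 + 2.730 + 5.080 s.

Δt = 15.8 s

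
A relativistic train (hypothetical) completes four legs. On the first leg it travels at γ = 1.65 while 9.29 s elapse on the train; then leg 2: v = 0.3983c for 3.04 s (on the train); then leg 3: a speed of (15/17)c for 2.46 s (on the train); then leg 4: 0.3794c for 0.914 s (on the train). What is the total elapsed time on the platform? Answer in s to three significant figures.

Leg 1: γ = 1.65; Δt_1 = 1.650 × 9.29 = 15.33 s.
Leg 2: γ = 1/√(1 − 0.3983²) = 1/√0.8414 = 1.090; Δt_2 = 1.090 × 3.04 = 3.314 s.
Leg 3: γ = 1/√(1 − (15/17)²) = 17/8 = 2.125; Δt_3 = 2.125 × 2.46 = 5.228 s.
Leg 4: γ = 1/√(1 − 0.3794²) = 1/√0.8561 = 1.081; Δt_4 = 1.081 × 0.914 = 0.9879 s.
Total: 15.33 + 3.314 + 5.228 + 0.9879 s.

Δt = 24.9 s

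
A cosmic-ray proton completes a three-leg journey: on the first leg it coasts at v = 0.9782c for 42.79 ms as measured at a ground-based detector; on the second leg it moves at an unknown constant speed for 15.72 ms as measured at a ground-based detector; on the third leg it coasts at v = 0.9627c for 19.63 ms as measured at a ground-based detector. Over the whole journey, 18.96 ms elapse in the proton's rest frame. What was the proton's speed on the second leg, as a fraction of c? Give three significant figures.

Leg 1: γ = 1/√(1 − 0.9782²) = 1/√0.04312 = 4.815; τ_1 = 42.79/4.815 = 8.886 ms.
Leg 2: speed unknown; τ_2 = 15.72/γ_2.
Leg 3: γ = 1/√(1 − 0.9627²) = 1/√0.07321 = 3.696; τ_3 = 19.63/3.696 = 5.311 ms.
Total proper time: 8.886 + τ_2 + 5.311 = 18.96, so τ_2 = 18.96 − 14.20 = 4.763 ms.
γ_2 = 15.72/4.763 = 3.301; β = √(1 − 1/γ²) = √0.9082.

β = 0.953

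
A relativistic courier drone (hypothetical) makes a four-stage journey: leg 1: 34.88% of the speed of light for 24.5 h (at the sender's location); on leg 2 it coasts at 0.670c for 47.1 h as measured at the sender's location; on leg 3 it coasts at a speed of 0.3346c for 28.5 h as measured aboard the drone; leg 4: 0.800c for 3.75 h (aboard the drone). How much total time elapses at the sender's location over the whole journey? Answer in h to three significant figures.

Leg 1: 24.5 h is already measured at the sender's location.
Leg 2: 47.1 h is already measured at the sender's location.
Leg 3: γ = 1/√(1 − 0.3346²) = 1/√0.8880 = 1.061; Δt_3 = 1.061 × 28.5 = 30.24 h.
Leg 4: γ = 1/√(1 − 0.800²) = 5/3 ≈ 1.667; Δt_4 = 1.667 × 3.75 = 6.250 h.
Total: 24.50 + 47.10 + 30.24 + 6.250 h.

Δt = 108 h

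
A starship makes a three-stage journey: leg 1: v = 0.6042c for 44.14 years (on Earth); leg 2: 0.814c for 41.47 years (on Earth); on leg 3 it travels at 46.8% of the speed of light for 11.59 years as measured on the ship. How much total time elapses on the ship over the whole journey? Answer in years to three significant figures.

τ = 70.9 years

Leg 1: γ = 1/√(1 − 0.6042²) = 1/√0.6349 = 1.255; τ_1 = 44.14/1.255 = 35.17 years.
Leg 2: γ = 1/√(1 − 0.814²) = 1/√0.3374 = 1.722; τ_2 = 41.47/1.722 = 24.09 years.
Leg 3: 11.59 years is already measured on the ship.
Total: 35.17 + 24.09 + 11.59 years.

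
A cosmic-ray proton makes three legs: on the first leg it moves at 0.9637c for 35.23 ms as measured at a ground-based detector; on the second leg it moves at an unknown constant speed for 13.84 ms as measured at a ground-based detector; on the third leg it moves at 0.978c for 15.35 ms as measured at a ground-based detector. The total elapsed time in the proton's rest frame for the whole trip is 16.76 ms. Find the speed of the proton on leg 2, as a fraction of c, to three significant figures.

β = 0.954

Leg 1: γ = 1/√(1 − 0.9637²) = 1/√0.07128 = 3.745; τ_1 = 35.23/3.745 = 9.406 ms.
Leg 2: speed unknown; τ_2 = 13.84/γ_2.
Leg 3: γ = 1/√(1 − 0.978²) = 1/√0.04352 = 4.794; τ_3 = 15.35/4.794 = 3.202 ms.
Total proper time: 9.406 + τ_2 + 3.202 = 16.76, so τ_2 = 16.76 − 12.61 = 4.152 ms.
γ_2 = 13.84/4.152 = 3.333; β = √(1 − 1/γ²) = √0.9100.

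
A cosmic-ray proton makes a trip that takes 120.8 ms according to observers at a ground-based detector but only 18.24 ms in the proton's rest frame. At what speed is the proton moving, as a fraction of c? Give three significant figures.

The proper time is measured in the proton's rest frame (both events occur at the proton's location); Δt is measured at a ground-based detector. γ = Δt/τ = 120.8/18.24 = 6.623.
β = √(1 − 1/γ²) = √(1 − 0.02280) = √0.9772

β = 0.989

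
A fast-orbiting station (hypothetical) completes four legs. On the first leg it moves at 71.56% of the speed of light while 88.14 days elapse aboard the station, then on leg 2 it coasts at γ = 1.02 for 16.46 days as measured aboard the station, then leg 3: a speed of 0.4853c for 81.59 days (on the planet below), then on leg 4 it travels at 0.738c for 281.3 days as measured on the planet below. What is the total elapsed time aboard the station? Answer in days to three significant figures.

Leg 1: 88.14 days is already measured aboard the station.
Leg 2: 16.46 days is already measured aboard the station.
Leg 3: γ = 1/√(1 − 0.4853²) = 1/√0.7645 = 1.144; τ_3 = 81.59/1.144 = 71.34 days.
Leg 4: γ = 1/√(1 − 0.738²) = 1/√0.4554 = 1.482; τ_4 = 281.3/1.482 = 189.8 days.
Total: 88.14 + 16.46 + 71.34 + 189.8 days.

τ = 366 days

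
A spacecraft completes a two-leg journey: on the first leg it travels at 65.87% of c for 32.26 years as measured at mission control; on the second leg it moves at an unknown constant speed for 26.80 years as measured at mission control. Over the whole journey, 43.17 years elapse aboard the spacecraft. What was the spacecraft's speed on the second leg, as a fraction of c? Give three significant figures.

Leg 1: β = 0.6587; γ = 1/√(1 − 0.6587²) = 1/√0.5661 = 1.329; τ_1 = 32.26/1.329 = 24.27 years.
Leg 2: speed unknown; τ_2 = 26.80/γ_2.
Total proper time: 24.27 + τ_2 = 43.17, so τ_2 = 43.17 − 24.27 = 18.90 years.
γ_2 = 26.80/18.90 = 1.418; β = √(1 − 1/γ²) = √0.5028.

β = 0.709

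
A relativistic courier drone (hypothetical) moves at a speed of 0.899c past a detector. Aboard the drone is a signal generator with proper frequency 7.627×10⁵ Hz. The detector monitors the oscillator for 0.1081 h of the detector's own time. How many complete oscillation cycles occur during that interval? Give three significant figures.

γ = 1/√(1 − 0.899²) = 1/√0.1918 = 2.283
During 0.1081 h of lab time, the oscillator's proper time advances by τ = Δt/γ = 0.1081/2.283 = 0.04734 h = 1.704×10² s.
N = f × τ = 7.627×10⁵ × 1.704×10² = 1.300×10⁸.

N = 1.30×10⁸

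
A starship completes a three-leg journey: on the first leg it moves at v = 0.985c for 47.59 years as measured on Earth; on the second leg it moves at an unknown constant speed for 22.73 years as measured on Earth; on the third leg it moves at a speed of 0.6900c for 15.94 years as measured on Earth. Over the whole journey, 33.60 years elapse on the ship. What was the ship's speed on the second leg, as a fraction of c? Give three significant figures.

Leg 1: γ = 1/√(1 − 0.985²) = 1/√0.02977 = 5.795; τ_1 = 47.59/5.795 = 8.212 years.
Leg 2: speed unknown; τ_2 = 22.73/γ_2.
Leg 3: γ = 1/√(1 − 0.6900²) = 1/√0.5239 = 1.382; τ_3 = 15.94/1.382 = 11.54 years.
Total proper time: 8.212 + τ_2 + 11.54 = 33.60, so τ_2 = 33.60 − 19.75 = 13.85 years.
γ_2 = 22.73/13.85 = 1.641; β = √(1 − 1/γ²) = √0.6287.

β = 0.793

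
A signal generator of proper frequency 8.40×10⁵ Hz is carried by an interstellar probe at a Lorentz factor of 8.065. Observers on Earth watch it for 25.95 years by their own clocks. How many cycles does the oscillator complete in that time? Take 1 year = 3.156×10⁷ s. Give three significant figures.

N = 8.53×10¹³

γ = 8.065
During 25.95 years of lab time, the oscillator's proper time advances by τ = Δt/γ = 25.95/8.065 = 3.218 years = 1.015×10⁸ s.
N = f × τ = 8.40×10⁵ × 1.015×10⁸ = 8.530×10¹³.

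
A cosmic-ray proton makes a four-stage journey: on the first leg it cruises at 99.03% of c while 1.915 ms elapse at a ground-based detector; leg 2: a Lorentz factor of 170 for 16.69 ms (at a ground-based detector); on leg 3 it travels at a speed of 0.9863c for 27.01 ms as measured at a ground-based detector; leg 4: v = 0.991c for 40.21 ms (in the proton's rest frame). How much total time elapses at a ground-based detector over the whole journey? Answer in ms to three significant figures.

Leg 1: 1.915 ms is already measured at a ground-based detector.
Leg 2: 16.69 ms is already measured at a ground-based detector.
Leg 3: 27.01 ms is already measured at a ground-based detector.
Leg 4: γ = 1/√(1 − 0.991²) = 1/√0.01792 = 7.470; Δt_4 = 7.470 × 40.21 = 300.4 ms.
Total: 1.915 + 16.69 + 27.01 + 300.4 ms.

Δt = 346 ms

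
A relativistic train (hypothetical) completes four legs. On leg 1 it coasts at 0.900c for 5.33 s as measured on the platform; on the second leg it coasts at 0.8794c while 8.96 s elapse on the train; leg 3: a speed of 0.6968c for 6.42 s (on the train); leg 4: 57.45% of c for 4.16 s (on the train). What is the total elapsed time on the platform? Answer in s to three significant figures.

Leg 1: 5.33 s is already measured on the platform.
Leg 2: γ = 1/√(1 − 0.8794²) = 1/√0.2267 = 2.100; Δt_2 = 2.100 × 8.96 = 18.82 s.
Leg 3: γ = 1/√(1 − 0.6968²) = 1/√0.5145 = 1.394; Δt_3 = 1.394 × 6.42 = 8.951 s.
Leg 4: β = 0.5745; γ = 1/√(1 − 0.5745²) = 1/√0.6699 = 1.222; Δt_4 = 1.222 × 4.16 = 5.082 s.
Total: 5.330 + 18.82 + 8.951 + 5.082 s.

Δt = 38.2 s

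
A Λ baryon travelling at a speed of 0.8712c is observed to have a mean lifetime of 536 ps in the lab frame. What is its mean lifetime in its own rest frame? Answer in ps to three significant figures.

τ₀ = 263 ps

γ = 1/√(1 − 0.8712²) = 1/√0.2410 = 2.037
The lab-frame lifetime is the dilated interval; the proper lifetime is τ₀ = Δt/γ = 536/2.037 ps.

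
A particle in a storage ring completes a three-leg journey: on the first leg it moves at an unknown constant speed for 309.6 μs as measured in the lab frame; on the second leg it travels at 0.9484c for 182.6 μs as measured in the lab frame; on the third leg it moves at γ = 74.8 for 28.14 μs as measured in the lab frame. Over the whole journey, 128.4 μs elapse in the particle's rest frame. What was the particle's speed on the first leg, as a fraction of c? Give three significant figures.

Leg 1: speed unknown; τ_1 = 309.6/γ_1.
Leg 2: γ = 1/√(1 − 0.9484²) = 1/√0.1005 = 3.154; τ_2 = 182.6/3.154 = 57.90 μs.
Leg 3: γ = 74.8; τ_3 = 28.14/74.80 = 0.3762 μs.
Total proper time: τ_1 + 57.90 + 0.3762 = 128.4, so τ_1 = 128.4 − 58.27 = 70.13 μs.
γ_1 = 309.6/70.13 = 4.415; β = √(1 − 1/γ²) = √0.9487.

β = 0.974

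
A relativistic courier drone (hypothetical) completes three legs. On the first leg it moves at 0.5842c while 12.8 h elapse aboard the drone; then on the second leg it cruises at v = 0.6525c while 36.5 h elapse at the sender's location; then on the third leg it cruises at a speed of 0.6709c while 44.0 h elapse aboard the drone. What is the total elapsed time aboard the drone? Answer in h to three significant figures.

τ = 84.5 h

Leg 1: 12.8 h is already measured aboard the drone.
Leg 2: γ = 1/√(1 − 0.6525²) = 1/√0.5742 = 1.320; τ_2 = 36.5/1.320 = 27.66 h.
Leg 3: 44.0 h is already measured aboard the drone.
Total: 12.80 + 27.66 + 44.00 h.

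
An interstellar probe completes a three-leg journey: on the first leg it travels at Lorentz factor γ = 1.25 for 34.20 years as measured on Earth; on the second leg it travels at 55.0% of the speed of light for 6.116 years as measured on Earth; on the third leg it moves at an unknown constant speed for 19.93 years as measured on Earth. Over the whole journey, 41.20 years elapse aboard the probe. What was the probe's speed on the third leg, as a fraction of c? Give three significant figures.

β = 0.899

Leg 1: γ = 1.25; τ_1 = 34.20/1.250 = 27.36 years.
Leg 2: β = 0.550; γ = 1/√(1 − 0.550²) = 1/√0.6975 = 1.197; τ_2 = 6.116/1.197 = 5.108 years.
Leg 3: speed unknown; τ_3 = 19.93/γ_3.
Total proper time: 27.36 + 5.108 + τ_3 = 41.20, so τ_3 = 41.20 − 32.47 = 8.732 years.
γ_3 = 19.93/8.732 = 2.282; β = √(1 − 1/γ²) = √0.8080.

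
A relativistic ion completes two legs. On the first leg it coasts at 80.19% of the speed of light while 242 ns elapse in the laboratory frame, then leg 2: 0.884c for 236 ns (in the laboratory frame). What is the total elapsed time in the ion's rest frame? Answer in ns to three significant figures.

τ = 255 ns

Leg 1: β = 0.8019; γ = 1/√(1 − 0.8019²) = 1/√0.3570 = 1.674; τ_1 = 242/1.674 = 144.6 ns.
Leg 2: γ = 1/√(1 − 0.884²) = 1/√0.2185 = 2.139; τ_2 = 236/2.139 = 110.3 ns.
Total: 144.6 + 110.3 ns.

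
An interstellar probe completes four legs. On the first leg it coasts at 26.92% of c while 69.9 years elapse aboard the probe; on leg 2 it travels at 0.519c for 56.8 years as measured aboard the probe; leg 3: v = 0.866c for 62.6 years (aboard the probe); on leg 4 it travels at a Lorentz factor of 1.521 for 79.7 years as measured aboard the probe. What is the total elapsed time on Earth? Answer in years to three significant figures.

Δt = 385 years

Leg 1: β = 0.2692; γ = 1/√(1 − 0.2692²) = 1/√0.9275 = 1.038; Δt_1 = 1.038 × 69.9 = 72.58 years.
Leg 2: γ = 1/√(1 − 0.519²) = 1/√0.7306 = 1.170; Δt_2 = 1.170 × 56.8 = 66.45 years.
Leg 3: γ = 1/√(1 − 0.866²) = 1/√0.2500 = 2.000; Δt_3 = 2.000 × 62.6 = 125.2 years.
Leg 4: γ = 1.521; Δt_4 = 1.521 × 79.7 = 121.2 years.
Total: 72.58 + 66.45 + 125.2 + 121.2 years.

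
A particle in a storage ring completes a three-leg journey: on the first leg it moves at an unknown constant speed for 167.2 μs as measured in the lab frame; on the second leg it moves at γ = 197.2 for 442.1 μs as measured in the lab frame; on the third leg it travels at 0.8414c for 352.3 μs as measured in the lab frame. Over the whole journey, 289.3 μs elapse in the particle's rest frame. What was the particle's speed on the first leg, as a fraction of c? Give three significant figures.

β = 0.816

Leg 1: speed unknown; τ_1 = 167.2/γ_1.
Leg 2: γ = 197.2; τ_2 = 442.1/197.2 = 2.242 μs.
Leg 3: γ = 1/√(1 − 0.8414²) = 1/√0.2920 = 1.850; τ_3 = 352.3/1.850 = 190.4 μs.
Total proper time: τ_1 + 2.242 + 190.4 = 289.3, so τ_1 = 289.3 − 192.6 = 96.67 μs.
γ_1 = 167.2/96.67 = 1.730; β = √(1 − 1/γ²) = √0.6657.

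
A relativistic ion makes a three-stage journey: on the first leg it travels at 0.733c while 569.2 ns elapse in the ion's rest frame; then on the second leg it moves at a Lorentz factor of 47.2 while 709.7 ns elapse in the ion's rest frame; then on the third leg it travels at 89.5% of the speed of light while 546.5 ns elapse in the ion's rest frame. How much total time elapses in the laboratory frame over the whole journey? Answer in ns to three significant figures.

Leg 1: γ = 1/√(1 − 0.733²) = 1/√0.4627 = 1.470; Δt_1 = 1.470 × 569.2 = 836.8 ns.
Leg 2: γ = 47.2; Δt_2 = 47.20 × 709.7 = 3.350×10⁴ ns.
Leg 3: β = 0.895; γ = 1/√(1 − 0.895²) = 1/√0.1990 = 2.242; Δt_3 = 2.242 × 546.5 = 1225 ns.
Total: 836.8 + 3.350×10⁴ + 1225 ns.

Δt = 3.56×10⁴ ns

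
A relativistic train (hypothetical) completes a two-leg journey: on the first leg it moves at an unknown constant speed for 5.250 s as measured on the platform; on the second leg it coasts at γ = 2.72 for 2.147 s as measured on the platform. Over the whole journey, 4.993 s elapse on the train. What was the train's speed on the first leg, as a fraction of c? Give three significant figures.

β = 0.599

Leg 1: speed unknown; τ_1 = 5.250/γ_1.
Leg 2: γ = 2.72; τ_2 = 2.147/2.720 = 0.7893 s.
Total proper time: τ_1 + 0.7893 = 4.993, so τ_1 = 4.993 − 0.7893 = 4.204 s.
γ_1 = 5.250/4.204 = 1.249; β = √(1 − 1/γ²) = √0.3589.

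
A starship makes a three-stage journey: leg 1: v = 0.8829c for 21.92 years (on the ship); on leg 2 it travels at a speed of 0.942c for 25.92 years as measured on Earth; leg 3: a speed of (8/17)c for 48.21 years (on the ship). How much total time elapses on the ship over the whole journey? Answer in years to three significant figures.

Leg 1: 21.92 years is already measured on the ship.
Leg 2: γ = 1/√(1 − 0.942²) = 1/√0.1126 = 2.980; τ_2 = 25.92/2.980 = 8.699 years.
Leg 3: 48.21 years is already measured on the ship.
Total: 21.92 + 8.699 + 48.21 years.

τ = 78.8 years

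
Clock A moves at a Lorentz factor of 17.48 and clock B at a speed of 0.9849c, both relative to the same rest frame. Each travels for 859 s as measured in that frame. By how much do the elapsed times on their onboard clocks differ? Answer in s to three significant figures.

|τ_A − τ_B| = 99.6 s

A: γ = 17.48; τ_A = 859/17.48 = 49.14 s.
B: γ = 1/√(1 − 0.9849²) = 1/√0.02997 = 5.776; τ_B = 859/5.776 = 148.7 s.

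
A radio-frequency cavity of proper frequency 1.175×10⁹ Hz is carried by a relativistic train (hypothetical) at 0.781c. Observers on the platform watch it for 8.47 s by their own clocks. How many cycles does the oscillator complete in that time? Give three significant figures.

N = 6.22×10⁹

γ = 1/√(1 − 0.781²) = 1/√0.3900 = 1.601
During 8.47 s of lab time, the oscillator's proper time advances by τ = Δt/γ = 8.47/1.601 = 5.290 s = 5.290×10⁰ s.
N = f × τ = 1.175×10⁹ × 5.290×10⁰ = 6.215×10⁹.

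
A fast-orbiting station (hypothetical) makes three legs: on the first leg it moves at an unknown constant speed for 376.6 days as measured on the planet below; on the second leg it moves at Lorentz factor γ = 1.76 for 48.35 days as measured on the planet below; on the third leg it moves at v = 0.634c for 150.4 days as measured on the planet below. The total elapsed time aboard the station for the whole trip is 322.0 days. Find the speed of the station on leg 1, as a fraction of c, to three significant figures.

Leg 1: speed unknown; τ_1 = 376.6/γ_1.
Leg 2: γ = 1.76; τ_2 = 48.35/1.760 = 27.47 days.
Leg 3: γ = 1/√(1 − 0.634²) = 1/√0.5980 = 1.293; τ_3 = 150.4/1.293 = 116.3 days.
Total proper time: τ_1 + 27.47 + 116.3 = 322.0, so τ_1 = 322.0 − 143.8 = 178.2 days.
γ_1 = 376.6/178.2 = 2.113; β = √(1 − 1/γ²) = √0.7761.

β = 0.881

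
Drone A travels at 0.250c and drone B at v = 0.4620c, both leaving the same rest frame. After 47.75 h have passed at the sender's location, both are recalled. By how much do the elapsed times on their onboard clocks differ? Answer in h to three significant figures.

|τ_A − τ_B| = 3.89 h

A: γ = 1/√(1 − 0.250²) = 1/√0.9375 = 1.033; τ_A = 47.75/1.033 = 46.23 h.
B: γ = 1/√(1 − 0.4620²) = 1/√0.7866 = 1.128; τ_B = 47.75/1.128 = 42.35 h.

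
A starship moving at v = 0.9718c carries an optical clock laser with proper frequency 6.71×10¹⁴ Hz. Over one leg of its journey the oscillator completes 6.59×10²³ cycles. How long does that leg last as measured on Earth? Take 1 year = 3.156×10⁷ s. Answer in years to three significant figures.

γ = 1/√(1 − 0.9718²) = 1/√0.05560 = 4.241
Proper time for N cycles: τ = N/f = 6.59×10²³/(6.71×10¹⁴) = 9.821×10⁸ s = 31.12 years.
Lab-frame duration Δt = γτ = 4.241 × 31.12 = 132.0 years.

Δt = 132 years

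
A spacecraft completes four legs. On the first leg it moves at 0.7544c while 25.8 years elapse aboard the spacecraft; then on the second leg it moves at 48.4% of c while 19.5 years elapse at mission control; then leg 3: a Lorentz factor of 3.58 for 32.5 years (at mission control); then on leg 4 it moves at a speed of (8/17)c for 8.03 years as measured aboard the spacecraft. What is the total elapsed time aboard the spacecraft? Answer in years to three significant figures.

Leg 1: 25.8 years is already measured aboard the spacecraft.
Leg 2: β = 0.484; γ = 1/√(1 − 0.484²) = 1/√0.7657 = 1.143; τ_2 = 19.5/1.143 = 17.06 years.
Leg 3: γ = 3.58; τ_3 = 32.5/3.580 = 9.078 years.
Leg 4: 8.03 years is already measured aboard the spacecraft.
Total: 25.80 + 17.06 + 9.078 + 8.030 years.

τ = 60.0 years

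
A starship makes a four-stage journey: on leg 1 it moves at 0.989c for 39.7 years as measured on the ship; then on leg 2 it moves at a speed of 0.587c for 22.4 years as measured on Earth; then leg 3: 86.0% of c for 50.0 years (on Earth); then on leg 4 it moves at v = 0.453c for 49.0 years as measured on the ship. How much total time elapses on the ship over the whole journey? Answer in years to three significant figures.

Leg 1: 39.7 years is already measured on the ship.
Leg 2: γ = 1/√(1 − 0.587²) = 1/√0.6554 = 1.235; τ_2 = 22.4/1.235 = 18.13 years.
Leg 3: β = 0.860; γ = 1/√(1 − 0.860²) = 1/√0.2604 = 1.960; τ_3 = 50.0/1.960 = 25.51 years.
Leg 4: 49.0 years is already measured on the ship.
Total: 39.70 + 18.13 + 25.51 + 49.00 years.

τ = 132 years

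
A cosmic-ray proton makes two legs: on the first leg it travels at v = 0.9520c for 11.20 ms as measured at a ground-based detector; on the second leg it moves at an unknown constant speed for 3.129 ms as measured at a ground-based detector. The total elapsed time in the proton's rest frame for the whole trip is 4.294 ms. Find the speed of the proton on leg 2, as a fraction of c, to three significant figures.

Leg 1: γ = 1/√(1 − 0.9520²) = 1/√0.09370 = 3.267; τ_1 = 11.20/3.267 = 3.428 ms.
Leg 2: speed unknown; τ_2 = 3.129/γ_2.
Total proper time: 3.428 + τ_2 = 4.294, so τ_2 = 4.294 − 3.428 = 0.8657 ms.
γ_2 = 3.129/0.8657 = 3.614; β = √(1 − 1/γ²) = √0.9235.

β = 0.961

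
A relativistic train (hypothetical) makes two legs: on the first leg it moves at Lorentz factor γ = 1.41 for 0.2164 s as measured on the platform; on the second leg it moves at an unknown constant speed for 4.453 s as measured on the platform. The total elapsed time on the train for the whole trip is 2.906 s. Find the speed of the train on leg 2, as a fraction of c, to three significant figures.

Leg 1: γ = 1.41; τ_1 = 0.2164/1.410 = 0.1535 s.
Leg 2: speed unknown; τ_2 = 4.453/γ_2.
Total proper time: 0.1535 + τ_2 = 2.906, so τ_2 = 2.906 − 0.1535 = 2.753 s.
γ_2 = 4.453/2.753 = 1.618; β = √(1 − 1/γ²) = √0.6179.

β = 0.786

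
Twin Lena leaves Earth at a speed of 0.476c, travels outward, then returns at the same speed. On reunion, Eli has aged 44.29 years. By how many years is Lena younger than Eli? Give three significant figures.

Δt − τ = 5.34 years

γ = 1/√(1 − 0.476²) = 1/√0.7734 = 1.137
Lena's elapsed proper time: τ = 44.29/1.137 = 38.95 years.
Age gap = Δt − τ = 44.29 − 38.95 years.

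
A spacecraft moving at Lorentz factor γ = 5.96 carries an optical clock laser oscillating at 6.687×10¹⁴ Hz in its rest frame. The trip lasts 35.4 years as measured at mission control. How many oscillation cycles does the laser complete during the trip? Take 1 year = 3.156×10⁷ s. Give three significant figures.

N = 1.25×10²³

γ = 5.96
The oscillator's own cycle count is N = f × τ where τ is the proper time aboard the spacecraft. τ = Δt/γ = 35.4/5.960 = 5.940 years = 1.875×10⁸ s.
N = 6.687×10¹⁴ × 1.875×10⁸ = 1.254×10²³.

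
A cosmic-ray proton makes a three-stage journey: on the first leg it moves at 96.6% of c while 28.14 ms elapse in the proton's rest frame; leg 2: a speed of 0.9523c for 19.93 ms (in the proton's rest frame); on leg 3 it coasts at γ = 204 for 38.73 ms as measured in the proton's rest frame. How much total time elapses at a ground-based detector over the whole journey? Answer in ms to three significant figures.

Leg 1: β = 0.966; γ = 1/√(1 − 0.966²) = 1/√0.06684 = 3.868; Δt_1 = 3.868 × 28.14 = 108.8 ms.
Leg 2: γ = 1/√(1 − 0.9523²) = 1/√0.09312 = 3.277; Δt_2 = 3.277 × 19.93 = 65.31 ms.
Leg 3: γ = 204; Δt_3 = 204.0 × 38.73 = 7901 ms.
Total: 108.8 + 65.31 + 7901 ms.

Δt = 8080 ms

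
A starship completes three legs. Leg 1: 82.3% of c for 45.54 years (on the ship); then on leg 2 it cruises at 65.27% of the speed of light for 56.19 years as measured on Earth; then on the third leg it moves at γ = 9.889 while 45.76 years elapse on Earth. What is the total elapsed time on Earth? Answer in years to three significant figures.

Δt = 182 years

Leg 1: β = 0.823; γ = 1/√(1 − 0.823²) = 1/√0.3227 = 1.760; Δt_1 = 1.760 × 45.54 = 80.17 years.
Leg 2: 56.19 years is already measured on Earth.
Leg 3: 45.76 years is already measured on Earth.
Total: 80.17 + 56.19 + 45.76 years.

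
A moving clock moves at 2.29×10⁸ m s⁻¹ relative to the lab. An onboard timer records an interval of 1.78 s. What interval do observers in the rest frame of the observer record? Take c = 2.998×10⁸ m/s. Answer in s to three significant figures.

β = 2.29×10⁸/2.998×10⁸ = 0.7638; γ = 1/√(1 − 0.7638²) = 1.549
The interval measured on the moving clock is the proper time (both events occur at the same place in that frame); the lab-frame interval is Δt = γτ = 1.549 × 1.78 s.

Δt = 2.76 s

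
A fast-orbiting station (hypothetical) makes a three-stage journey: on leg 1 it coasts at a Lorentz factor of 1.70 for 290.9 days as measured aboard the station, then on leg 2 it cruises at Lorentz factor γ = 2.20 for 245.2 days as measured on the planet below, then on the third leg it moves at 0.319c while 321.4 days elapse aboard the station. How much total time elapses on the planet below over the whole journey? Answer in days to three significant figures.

Δt = 1080 days

Leg 1: γ = 1.70; Δt_1 = 1.700 × 290.9 = 494.5 days.
Leg 2: 245.2 days is already measured on the planet below.
Leg 3: γ = 1/√(1 − 0.319²) = 1/√0.8982 = 1.055; Δt_3 = 1.055 × 321.4 = 339.1 days.
Total: 494.5 + 245.2 + 339.1 days.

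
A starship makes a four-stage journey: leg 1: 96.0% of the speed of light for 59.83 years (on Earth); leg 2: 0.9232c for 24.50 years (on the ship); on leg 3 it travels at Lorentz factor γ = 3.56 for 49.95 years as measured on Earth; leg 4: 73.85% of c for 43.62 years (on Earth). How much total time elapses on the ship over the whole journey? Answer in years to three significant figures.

Leg 1: β = 0.960; γ = 1/√(1 − 0.960²) = 1/√0.07840 = 3.571; τ_1 = 59.83/3.571 = 16.75 years.
Leg 2: 24.50 years is already measured on the ship.
Leg 3: γ = 3.56; τ_3 = 49.95/3.560 = 14.03 years.
Leg 4: β = 0.7385; γ = 1/√(1 − 0.7385²) = 1/√0.4546 = 1.483; τ_4 = 43.62/1.483 = 29.41 years.
Total: 16.75 + 24.50 + 14.03 + 29.41 years.

τ = 84.7 years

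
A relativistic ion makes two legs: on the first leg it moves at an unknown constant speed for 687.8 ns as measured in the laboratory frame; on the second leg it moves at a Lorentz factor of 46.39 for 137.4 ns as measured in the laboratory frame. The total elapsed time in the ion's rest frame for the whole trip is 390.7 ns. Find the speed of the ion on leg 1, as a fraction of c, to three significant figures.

Leg 1: speed unknown; τ_1 = 687.8/γ_1.
Leg 2: γ = 46.39; τ_2 = 137.4/46.39 = 2.962 ns.
Total proper time: τ_1 + 2.962 = 390.7, so τ_1 = 390.7 − 2.962 = 387.7 ns.
γ_1 = 687.8/387.7 = 1.774; β = √(1 − 1/γ²) = √0.6822.

β = 0.826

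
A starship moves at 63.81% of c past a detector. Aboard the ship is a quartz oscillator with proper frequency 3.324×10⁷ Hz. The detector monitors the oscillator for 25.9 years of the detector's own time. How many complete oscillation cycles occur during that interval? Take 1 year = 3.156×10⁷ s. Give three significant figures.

β = 0.6381; γ = 1/√(1 − 0.6381²) = 1/√0.5928 = 1.299
During 25.9 years of lab time, the oscillator's proper time advances by τ = Δt/γ = 25.9/1.299 = 19.94 years = 6.294×10⁸ s.
N = f × τ = 3.324×10⁷ × 6.294×10⁸ = 2.092×10¹⁶.

N = 2.09×10¹⁶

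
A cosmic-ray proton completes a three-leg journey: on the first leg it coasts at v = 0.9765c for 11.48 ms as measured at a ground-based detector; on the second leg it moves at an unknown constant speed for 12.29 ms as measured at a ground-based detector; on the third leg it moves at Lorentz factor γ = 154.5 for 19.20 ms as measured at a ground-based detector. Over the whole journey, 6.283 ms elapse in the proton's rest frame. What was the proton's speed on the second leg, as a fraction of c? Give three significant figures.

β = 0.954

Leg 1: γ = 1/√(1 − 0.9765²) = 1/√0.04645 = 4.640; τ_1 = 11.48/4.640 = 2.474 ms.
Leg 2: speed unknown; τ_2 = 12.29/γ_2.
Leg 3: γ = 154.5; τ_3 = 19.20/154.5 = 0.1243 ms.
Total proper time: 2.474 + τ_2 + 0.1243 = 6.283, so τ_2 = 6.283 − 2.598 = 3.685 ms.
γ_2 = 12.29/3.685 = 3.336; β = √(1 − 1/γ²) = √0.9101.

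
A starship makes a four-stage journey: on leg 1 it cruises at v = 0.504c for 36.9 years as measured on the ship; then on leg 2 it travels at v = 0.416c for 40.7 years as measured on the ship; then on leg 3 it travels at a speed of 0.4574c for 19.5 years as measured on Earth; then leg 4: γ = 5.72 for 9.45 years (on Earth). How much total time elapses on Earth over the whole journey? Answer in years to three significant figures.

Δt = 116 years

Leg 1: γ = 1/√(1 − 0.504²) = 1/√0.7460 = 1.158; Δt_1 = 1.158 × 36.9 = 42.72 years.
Leg 2: γ = 1/√(1 − 0.416²) = 1/√0.8269 = 1.100; Δt_2 = 1.100 × 40.7 = 44.76 years.
Leg 3: 19.5 years is already measured on Earth.
Leg 4: 9.45 years is already measured on Earth.
Total: 42.72 + 44.76 + 19.50 + 9.450 years.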